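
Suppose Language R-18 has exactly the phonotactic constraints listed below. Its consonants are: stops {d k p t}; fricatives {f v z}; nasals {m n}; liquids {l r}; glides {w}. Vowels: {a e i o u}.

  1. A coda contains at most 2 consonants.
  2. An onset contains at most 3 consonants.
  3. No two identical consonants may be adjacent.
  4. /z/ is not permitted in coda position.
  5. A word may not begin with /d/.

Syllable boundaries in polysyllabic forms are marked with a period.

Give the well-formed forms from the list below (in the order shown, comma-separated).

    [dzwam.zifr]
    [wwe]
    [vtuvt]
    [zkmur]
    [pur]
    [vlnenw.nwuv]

[dzwam.zifr] — violates constraint 5: word begins with /d/ → ill-formed
[wwe] — violates constraint 3: adjacent identical consonants /ww/ → ill-formed
[vtuvt] — σ1 onset /vt/ (2C), coda /vt/ (2C) ok → well-formed
[zkmur] — σ1 onset /zkm/ (3C), coda /r/ ok → well-formed
[pur] — σ1 onset /p/, coda /r/ ok → well-formed
[vlnenw.nwuv] — σ1 onset /vln/ (3C), coda /nw/ (2C) ok; σ2 onset /nw/ (2C), coda /v/ ok → well-formed

[vtuvt], [zkmur], [pur], [vlnenw.nwuv]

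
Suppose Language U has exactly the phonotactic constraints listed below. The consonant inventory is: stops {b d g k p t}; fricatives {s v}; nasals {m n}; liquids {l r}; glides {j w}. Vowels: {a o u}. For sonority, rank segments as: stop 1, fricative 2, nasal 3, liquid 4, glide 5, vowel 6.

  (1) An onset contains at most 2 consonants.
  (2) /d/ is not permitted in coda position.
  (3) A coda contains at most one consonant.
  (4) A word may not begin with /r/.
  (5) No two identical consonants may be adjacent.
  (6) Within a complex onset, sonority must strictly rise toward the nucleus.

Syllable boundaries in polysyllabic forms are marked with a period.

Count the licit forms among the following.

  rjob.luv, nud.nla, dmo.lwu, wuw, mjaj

3

rjob.luv — violates constraint 4: word begins with /r/ → illicit
nud.nla — violates constraint 2: syllable 1 coda contains /d/ → illicit
dmo.lwu — σ1 onset /dm/ (1→3 rises), coda /∅/ ok; σ2 onset /lw/ (4→5 rises), coda /∅/ ok → licit
wuw — σ1 onset /w/, coda /w/ ok → licit
mjaj — σ1 onset /mj/ (3→5 rises), coda /j/ ok → licit
Licit: dmo.lwu, wuw, mjaj → 3.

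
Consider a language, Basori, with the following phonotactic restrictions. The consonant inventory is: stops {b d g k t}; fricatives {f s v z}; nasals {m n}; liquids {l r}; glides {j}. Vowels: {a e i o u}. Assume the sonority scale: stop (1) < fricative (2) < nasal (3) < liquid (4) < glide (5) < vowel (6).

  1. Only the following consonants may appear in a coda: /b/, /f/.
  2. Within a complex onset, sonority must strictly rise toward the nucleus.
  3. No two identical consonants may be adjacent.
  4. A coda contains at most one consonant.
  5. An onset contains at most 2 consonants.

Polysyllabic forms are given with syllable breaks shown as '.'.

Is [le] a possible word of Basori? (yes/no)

[le] — σ1 onset /l/, coda /∅/ ok → permitted

yes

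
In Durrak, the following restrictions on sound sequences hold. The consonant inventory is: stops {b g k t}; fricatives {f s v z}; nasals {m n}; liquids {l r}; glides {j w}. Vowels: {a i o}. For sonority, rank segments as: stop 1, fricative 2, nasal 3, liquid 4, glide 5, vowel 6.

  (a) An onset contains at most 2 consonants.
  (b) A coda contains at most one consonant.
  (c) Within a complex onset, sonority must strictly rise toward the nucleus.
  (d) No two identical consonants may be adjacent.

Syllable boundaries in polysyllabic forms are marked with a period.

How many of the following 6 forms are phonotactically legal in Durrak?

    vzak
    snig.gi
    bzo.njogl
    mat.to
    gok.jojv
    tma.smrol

vzak — violates constraint (c): syllable 1 onset /vz/: /v/ (fricative, 2) → /z/ (fricative, 2) does not rise → phonotactically illegal
snig.gi — violates constraint (d): adjacent identical consonants /gg/ → phonotactically illegal
bzo.njogl — violates constraint (b): syllable 2 coda /gl/ has 2 consonants (> 1) → phonotactically illegal
mat.to — violates constraint (d): adjacent identical consonants /tt/ → phonotactically illegal
gok.jojv — violates constraint (b): syllable 2 coda /jv/ has 2 consonants (> 1) → phonotactically illegal
tma.smrol — violates constraint (a): syllable 2 onset /smr/ has 3 consonants (> 2) → phonotactically illegal
No form is phonotactically legal → 0.

0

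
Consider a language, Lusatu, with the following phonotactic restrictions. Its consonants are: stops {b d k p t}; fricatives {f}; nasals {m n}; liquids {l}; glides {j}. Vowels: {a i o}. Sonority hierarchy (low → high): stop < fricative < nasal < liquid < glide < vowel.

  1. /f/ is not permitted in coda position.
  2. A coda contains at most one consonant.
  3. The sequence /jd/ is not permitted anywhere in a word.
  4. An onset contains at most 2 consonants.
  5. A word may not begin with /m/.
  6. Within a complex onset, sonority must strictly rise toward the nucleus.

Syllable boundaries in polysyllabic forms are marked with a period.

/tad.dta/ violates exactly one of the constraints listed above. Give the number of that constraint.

6

/tad.dta/: syllable 2 onset /dt/: /d/ (stop, 1) → /t/ (stop, 1) does not rise.
This is a violation of constraint 6: "Within a complex onset, sonority must strictly rise toward the nucleus."
The remaining constraints (1, 2, 3, 4, 5) are satisfied.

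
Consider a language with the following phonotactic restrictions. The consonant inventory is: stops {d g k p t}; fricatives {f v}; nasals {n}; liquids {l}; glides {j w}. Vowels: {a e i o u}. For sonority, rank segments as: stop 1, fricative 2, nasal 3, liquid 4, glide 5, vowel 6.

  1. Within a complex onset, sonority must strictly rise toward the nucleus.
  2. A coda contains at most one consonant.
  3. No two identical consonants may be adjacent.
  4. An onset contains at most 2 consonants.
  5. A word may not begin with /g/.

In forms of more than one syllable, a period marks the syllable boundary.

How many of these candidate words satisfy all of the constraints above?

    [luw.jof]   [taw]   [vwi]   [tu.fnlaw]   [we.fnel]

[luw.jof] — σ1 onset /l/, coda /w/ ok; σ2 onset /j/, coda /f/ ok → well-formed
[taw] — σ1 onset /t/, coda /w/ ok → well-formed
[vwi] — σ1 onset /vw/ (2→5 rises), coda /∅/ ok → well-formed
[tu.fnlaw] — violates constraint 4: syllable 2 onset /fnl/ has 3 consonants (> 2) → ill-formed
[we.fnel] — σ1 onset /w/, coda /∅/ ok; σ2 onset /fn/ (2→3 rises), coda /l/ ok → well-formed
Well-formed: [luw.jof], [taw], [vwi], [we.fnel] → 4.

4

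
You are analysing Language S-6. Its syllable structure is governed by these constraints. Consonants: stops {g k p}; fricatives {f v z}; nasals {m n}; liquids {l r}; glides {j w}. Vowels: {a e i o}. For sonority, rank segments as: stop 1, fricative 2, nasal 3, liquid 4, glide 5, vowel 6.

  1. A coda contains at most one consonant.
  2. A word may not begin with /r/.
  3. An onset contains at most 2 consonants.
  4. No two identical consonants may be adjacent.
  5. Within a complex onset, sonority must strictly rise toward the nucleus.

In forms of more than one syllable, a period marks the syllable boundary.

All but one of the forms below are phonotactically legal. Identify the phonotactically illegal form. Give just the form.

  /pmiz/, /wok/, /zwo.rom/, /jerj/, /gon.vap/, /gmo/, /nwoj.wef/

/jerj/

/pmiz/ — σ1 onset /pm/ (1→3 rises), coda /z/ ok → phonotactically legal
/wok/ — σ1 onset /w/, coda /k/ ok → phonotactically legal
/zwo.rom/ — σ1 onset /zw/ (2→5 rises), coda /∅/ ok; σ2 onset /r/, coda /m/ ok → phonotactically legal
/jerj/ — violates constraint 1: syllable 1 coda /rj/ has 2 consonants (> 1) → phonotactically illegal
/gon.vap/ — σ1 onset /g/, coda /n/ ok; σ2 onset /v/, coda /p/ ok → phonotactically legal
/gmo/ — σ1 onset /gm/ (1→3 rises), coda /∅/ ok → phonotactically legal
/nwoj.wef/ — σ1 onset /nw/ (3→5 rises), coda /j/ ok; σ2 onset /w/, coda /f/ ok → phonotactically legal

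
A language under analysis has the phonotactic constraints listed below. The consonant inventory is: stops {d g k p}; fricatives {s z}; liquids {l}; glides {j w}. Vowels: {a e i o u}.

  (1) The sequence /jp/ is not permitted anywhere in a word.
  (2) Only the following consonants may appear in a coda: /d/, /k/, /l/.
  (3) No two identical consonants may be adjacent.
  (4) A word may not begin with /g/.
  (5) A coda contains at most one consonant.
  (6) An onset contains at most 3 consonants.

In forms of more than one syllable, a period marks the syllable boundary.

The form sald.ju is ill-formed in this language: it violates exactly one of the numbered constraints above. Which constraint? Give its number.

sald.ju: syllable 1 coda /ld/ has 2 consonants (> 1).
This is a violation of constraint 5: "A coda contains at most one consonant."
The remaining constraints (1, 2, 3, 4, 6) are satisfied.

5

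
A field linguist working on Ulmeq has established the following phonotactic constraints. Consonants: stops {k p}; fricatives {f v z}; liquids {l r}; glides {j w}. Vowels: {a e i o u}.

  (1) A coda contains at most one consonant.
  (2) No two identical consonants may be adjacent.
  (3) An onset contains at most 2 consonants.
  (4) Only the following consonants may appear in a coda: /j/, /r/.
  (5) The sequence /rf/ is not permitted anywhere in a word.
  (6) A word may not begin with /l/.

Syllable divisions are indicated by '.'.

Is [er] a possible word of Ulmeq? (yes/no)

[er] — σ1 onset /∅/, coda /r/ ok → licit

yes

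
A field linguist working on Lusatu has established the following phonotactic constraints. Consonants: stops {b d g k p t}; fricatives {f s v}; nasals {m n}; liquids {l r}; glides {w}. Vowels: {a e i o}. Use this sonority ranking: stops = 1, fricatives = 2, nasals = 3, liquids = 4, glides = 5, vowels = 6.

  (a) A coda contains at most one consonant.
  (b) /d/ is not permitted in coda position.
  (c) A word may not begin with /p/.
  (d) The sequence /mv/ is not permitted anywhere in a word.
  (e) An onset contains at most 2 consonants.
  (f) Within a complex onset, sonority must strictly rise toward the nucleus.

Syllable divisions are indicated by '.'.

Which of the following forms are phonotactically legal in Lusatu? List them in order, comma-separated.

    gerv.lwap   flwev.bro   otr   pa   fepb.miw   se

se

gerv.lwap — violates constraint (a): syllable 1 coda /rv/ has 2 consonants (> 1) → phonotactically illegal
flwev.bro — violates constraint (e): syllable 1 onset /flw/ has 3 consonants (> 2) → phonotactically illegal
otr — violates constraint (a): syllable 1 coda /tr/ has 2 consonants (> 1) → phonotactically illegal
pa — violates constraint (c): word begins with /p/ → phonotactically illegal
fepb.miw — violates constraint (a): syllable 1 coda /pb/ has 2 consonants (> 1) → phonotactically illegal
se — σ1 onset /s/, coda /∅/ ok → phonotactically legal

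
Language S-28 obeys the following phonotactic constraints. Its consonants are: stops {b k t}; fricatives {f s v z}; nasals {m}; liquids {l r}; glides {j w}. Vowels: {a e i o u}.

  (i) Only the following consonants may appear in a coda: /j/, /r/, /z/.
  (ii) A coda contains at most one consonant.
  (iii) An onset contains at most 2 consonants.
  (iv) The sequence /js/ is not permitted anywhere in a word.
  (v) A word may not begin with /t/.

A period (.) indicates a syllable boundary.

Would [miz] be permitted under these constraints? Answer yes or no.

yes

[miz] — σ1 onset /m/, coda /z/ ok → permitted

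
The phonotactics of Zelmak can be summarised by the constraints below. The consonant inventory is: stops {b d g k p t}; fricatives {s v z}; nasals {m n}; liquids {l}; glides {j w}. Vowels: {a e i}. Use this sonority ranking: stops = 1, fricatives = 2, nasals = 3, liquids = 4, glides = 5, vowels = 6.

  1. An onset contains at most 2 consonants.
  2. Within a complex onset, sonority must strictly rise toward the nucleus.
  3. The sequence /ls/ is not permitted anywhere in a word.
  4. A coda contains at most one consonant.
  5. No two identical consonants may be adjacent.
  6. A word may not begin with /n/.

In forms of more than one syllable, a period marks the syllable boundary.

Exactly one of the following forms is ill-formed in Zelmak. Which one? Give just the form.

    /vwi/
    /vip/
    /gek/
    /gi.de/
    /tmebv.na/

/vwi/ — σ1 onset /vw/ (2→5 rises), coda /∅/ ok → well-formed
/vip/ — σ1 onset /v/, coda /p/ ok → well-formed
/gek/ — σ1 onset /g/, coda /k/ ok → well-formed
/gi.de/ — σ1 onset /g/, coda /∅/ ok; σ2 onset /d/, coda /∅/ ok → well-formed
/tmebv.na/ — violates constraint 4: syllable 1 coda /bv/ has 2 consonants (> 1) → ill-formed

/tmebv.na/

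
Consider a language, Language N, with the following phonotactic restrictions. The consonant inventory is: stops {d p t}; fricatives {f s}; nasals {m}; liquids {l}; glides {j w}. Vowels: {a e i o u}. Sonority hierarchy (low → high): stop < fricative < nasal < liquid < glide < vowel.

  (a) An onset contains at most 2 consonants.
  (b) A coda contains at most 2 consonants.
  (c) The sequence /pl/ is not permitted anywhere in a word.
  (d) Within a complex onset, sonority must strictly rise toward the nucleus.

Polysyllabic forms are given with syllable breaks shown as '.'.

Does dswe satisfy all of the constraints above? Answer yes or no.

no

dswe — violates constraint (a): syllable 1 onset /dsw/ has 3 consonants (> 2) → not permitted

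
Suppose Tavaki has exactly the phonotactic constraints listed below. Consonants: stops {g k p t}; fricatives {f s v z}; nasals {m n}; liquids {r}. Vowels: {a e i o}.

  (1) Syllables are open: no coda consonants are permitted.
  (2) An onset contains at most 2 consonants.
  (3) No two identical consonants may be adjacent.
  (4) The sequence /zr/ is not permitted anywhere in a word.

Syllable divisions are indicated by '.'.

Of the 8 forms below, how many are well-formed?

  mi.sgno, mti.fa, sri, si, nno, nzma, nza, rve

5

mi.sgno — violates constraint 2: syllable 2 onset /sgn/ has 3 consonants (> 2) → ill-formed
mti.fa — σ1 onset /mt/ (2C), coda /∅/ ok; σ2 onset /f/, coda /∅/ ok → well-formed
sri — σ1 onset /sr/ (2C), coda /∅/ ok → well-formed
si — σ1 onset /s/, coda /∅/ ok → well-formed
nno — violates constraint 3: adjacent identical consonants /nn/ → ill-formed
nzma — violates constraint 2: syllable 1 onset /nzm/ has 3 consonants (> 2) → ill-formed
nza — σ1 onset /nz/ (2C), coda /∅/ ok → well-formed
rve — σ1 onset /rv/ (2C), coda /∅/ ok → well-formed
Well-formed: mti.fa, sri, si, nza, rve → 5.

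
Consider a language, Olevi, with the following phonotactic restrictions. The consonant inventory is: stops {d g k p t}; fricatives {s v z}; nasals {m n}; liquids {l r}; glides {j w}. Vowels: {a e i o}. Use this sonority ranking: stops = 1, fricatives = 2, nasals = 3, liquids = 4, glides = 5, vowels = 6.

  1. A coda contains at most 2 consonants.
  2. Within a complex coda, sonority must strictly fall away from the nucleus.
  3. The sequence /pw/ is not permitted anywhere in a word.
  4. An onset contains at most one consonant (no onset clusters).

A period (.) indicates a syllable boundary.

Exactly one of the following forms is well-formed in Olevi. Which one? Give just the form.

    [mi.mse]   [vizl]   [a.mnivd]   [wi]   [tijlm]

[mi.mse] — violates constraint 4: syllable 2 onset /ms/ has 2 consonants (> 1) → ill-formed
[vizl] — violates constraint 2: syllable 1 coda /zl/: /z/ (fricative, 2) → /l/ (liquid, 4) does not fall → ill-formed
[a.mnivd] — violates constraint 4: syllable 2 onset /mn/ has 2 consonants (> 1) → ill-formed
[wi] — σ1 onset /w/, coda /∅/ ok → well-formed
[tijlm] — violates constraint 1: syllable 1 coda /jlm/ has 3 consonants (> 2) → ill-formed

[wi]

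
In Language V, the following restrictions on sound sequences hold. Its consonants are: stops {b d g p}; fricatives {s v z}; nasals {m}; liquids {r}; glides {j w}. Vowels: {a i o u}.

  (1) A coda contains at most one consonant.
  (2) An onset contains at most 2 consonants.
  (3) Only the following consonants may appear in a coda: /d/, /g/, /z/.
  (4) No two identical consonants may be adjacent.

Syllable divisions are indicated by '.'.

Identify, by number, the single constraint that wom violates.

wom: syllable 1 coda contains /m/, which is not a licensed coda consonant.
This is a violation of constraint 3: "Only the following consonants may appear in a coda: /d/, /g/, /z/."
The remaining constraints (1, 2, 4) are satisfied.

3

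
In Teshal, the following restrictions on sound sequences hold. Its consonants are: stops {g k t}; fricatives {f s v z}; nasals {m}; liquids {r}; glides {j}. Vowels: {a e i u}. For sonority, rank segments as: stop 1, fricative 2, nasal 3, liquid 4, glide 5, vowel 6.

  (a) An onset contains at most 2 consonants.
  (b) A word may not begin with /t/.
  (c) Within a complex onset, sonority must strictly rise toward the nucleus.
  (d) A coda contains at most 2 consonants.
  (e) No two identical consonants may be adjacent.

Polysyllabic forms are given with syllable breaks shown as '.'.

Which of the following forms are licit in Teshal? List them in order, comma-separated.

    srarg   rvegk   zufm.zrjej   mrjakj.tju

srarg

srarg — σ1 onset /sr/ (2→4 rises), coda /rg/ (2C) ok → licit
rvegk — violates constraint (c): syllable 1 onset /rv/: /r/ (liquid, 4) → /v/ (fricative, 2) does not rise → illicit
zufm.zrjej — violates constraint (a): syllable 2 onset /zrj/ has 3 consonants (> 2) → illicit
mrjakj.tju — violates constraint (a): syllable 1 onset /mrj/ has 3 consonants (> 2) → illicit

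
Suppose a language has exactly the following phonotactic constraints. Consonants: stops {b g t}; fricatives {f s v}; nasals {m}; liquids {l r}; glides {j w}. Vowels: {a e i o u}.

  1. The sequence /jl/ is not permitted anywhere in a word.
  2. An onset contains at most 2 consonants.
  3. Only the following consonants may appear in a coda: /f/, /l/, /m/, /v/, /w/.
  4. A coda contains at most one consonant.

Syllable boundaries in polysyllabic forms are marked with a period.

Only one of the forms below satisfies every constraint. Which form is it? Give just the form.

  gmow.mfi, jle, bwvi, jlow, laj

gmow.mfi — σ1 onset /gm/ (2C), coda /w/ ok; σ2 onset /mf/ (2C), coda /∅/ ok → licit
jle — violates constraint 1: contains banned sequence /jl/ → illicit
bwvi — violates constraint 2: syllable 1 onset /bwv/ has 3 consonants (> 2) → illicit
jlow — violates constraint 1: contains banned sequence /jl/ → illicit
laj — violates constraint 3: syllable 1 coda contains /j/, which is not a licensed coda consonant → illicit

gmow.mfi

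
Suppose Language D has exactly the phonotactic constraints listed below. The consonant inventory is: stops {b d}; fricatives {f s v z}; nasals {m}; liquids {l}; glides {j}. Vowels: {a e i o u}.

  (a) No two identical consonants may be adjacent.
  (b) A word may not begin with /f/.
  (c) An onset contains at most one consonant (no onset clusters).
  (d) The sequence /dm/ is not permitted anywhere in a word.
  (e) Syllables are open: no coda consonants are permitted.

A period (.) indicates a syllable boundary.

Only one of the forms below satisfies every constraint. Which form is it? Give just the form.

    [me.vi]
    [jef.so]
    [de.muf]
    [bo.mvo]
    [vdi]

[me.vi] — σ1 onset /m/, coda /∅/ ok; σ2 onset /v/, coda /∅/ ok → licit
[jef.so] — violates constraint (e): syllable 1 coda /f/ has 1 consonant (> 0) → illicit
[de.muf] — violates constraint (e): syllable 2 coda /f/ has 1 consonant (> 0) → illicit
[bo.mvo] — violates constraint (c): syllable 2 onset /mv/ has 2 consonants (> 1) → illicit
[vdi] — violates constraint (c): syllable 1 onset /vd/ has 2 consonants (> 1) → illicit

[me.vi]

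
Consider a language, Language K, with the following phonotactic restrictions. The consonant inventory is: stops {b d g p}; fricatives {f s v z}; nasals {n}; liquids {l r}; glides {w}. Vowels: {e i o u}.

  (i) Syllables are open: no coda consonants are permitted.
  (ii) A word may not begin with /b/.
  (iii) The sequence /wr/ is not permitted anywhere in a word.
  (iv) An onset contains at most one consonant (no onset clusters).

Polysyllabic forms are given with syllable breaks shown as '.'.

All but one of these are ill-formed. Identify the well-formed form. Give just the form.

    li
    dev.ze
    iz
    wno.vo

li — σ1 onset /l/, coda /∅/ ok → well-formed
dev.ze — violates constraint (i): syllable 1 coda /v/ has 1 consonant (> 0) → ill-formed
iz — violates constraint (i): syllable 1 coda /z/ has 1 consonant (> 0) → ill-formed
wno.vo — violates constraint (iv): syllable 1 onset /wn/ has 2 consonants (> 1) → ill-formed

li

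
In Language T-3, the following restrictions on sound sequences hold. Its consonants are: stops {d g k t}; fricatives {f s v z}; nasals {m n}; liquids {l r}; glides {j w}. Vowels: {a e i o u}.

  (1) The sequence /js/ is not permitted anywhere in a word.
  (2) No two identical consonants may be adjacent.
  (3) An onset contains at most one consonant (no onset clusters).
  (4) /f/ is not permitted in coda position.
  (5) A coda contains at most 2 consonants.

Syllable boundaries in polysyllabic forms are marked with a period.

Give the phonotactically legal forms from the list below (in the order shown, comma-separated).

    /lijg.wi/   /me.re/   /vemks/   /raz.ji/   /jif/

/lijg.wi/ — σ1 onset /l/, coda /jg/ (2C) ok; σ2 onset /w/, coda /∅/ ok → phonotactically legal
/me.re/ — σ1 onset /m/, coda /∅/ ok; σ2 onset /r/, coda /∅/ ok → phonotactically legal
/vemks/ — violates constraint 5: syllable 1 coda /mks/ has 3 consonants (> 2) → phonotactically illegal
/raz.ji/ — σ1 onset /r/, coda /z/ ok; σ2 onset /j/, coda /∅/ ok → phonotactically legal
/jif/ — violates constraint 4: syllable 1 coda contains /f/ → phonotactically illegal

/lijg.wi/, /me.re/, /raz.ji/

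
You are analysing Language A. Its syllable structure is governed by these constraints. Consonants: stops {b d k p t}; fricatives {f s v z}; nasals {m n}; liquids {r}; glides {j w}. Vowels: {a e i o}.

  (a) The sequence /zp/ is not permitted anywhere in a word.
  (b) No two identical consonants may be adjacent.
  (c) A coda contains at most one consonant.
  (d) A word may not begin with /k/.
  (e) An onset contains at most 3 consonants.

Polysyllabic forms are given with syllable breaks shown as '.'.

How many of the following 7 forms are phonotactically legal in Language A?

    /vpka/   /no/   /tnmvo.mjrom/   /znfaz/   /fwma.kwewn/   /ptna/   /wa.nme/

5

/vpka/ — σ1 onset /vpk/ (3C), coda /∅/ ok → phonotactically legal
/no/ — σ1 onset /n/, coda /∅/ ok → phonotactically legal
/tnmvo.mjrom/ — violates constraint (e): syllable 1 onset /tnmv/ has 4 consonants (> 3) → phonotactically illegal
/znfaz/ — σ1 onset /znf/ (3C), coda /z/ ok → phonotactically legal
/fwma.kwewn/ — violates constraint (c): syllable 2 coda /wn/ has 2 consonants (> 1) → phonotactically illegal
/ptna/ — σ1 onset /ptn/ (3C), coda /∅/ ok → phonotactically legal
/wa.nme/ — σ1 onset /w/, coda /∅/ ok; σ2 onset /nm/ (2C), coda /∅/ ok → phonotactically legal
Phonotactically legal: /vpka/, /no/, /znfaz/, /ptna/, /wa.nme/ → 5.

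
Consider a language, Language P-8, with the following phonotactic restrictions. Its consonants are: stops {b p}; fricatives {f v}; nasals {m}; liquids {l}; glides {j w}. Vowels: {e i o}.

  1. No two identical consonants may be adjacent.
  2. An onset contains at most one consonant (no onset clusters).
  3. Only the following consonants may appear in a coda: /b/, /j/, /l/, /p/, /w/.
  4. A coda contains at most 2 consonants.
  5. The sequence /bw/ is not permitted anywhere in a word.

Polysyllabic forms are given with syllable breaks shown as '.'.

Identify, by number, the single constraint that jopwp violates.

4

jopwp: syllable 1 coda /pwp/ has 3 consonants (> 2).
This is a violation of constraint 4: "A coda contains at most 2 consonants."
The remaining constraints (1, 2, 3, 5) are satisfied.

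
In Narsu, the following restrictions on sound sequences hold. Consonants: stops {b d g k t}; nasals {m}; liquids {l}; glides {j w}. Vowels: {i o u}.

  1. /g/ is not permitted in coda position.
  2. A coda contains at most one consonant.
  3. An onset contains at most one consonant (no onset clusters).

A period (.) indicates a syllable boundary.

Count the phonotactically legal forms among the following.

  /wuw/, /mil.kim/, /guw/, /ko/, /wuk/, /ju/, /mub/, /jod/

8

/wuw/ — σ1 onset /w/, coda /w/ ok → phonotactically legal
/mil.kim/ — σ1 onset /m/, coda /l/ ok; σ2 onset /k/, coda /m/ ok → phonotactically legal
/guw/ — σ1 onset /g/, coda /w/ ok → phonotactically legal
/ko/ — σ1 onset /k/, coda /∅/ ok → phonotactically legal
/wuk/ — σ1 onset /w/, coda /k/ ok → phonotactically legal
/ju/ — σ1 onset /j/, coda /∅/ ok → phonotactically legal
/mub/ — σ1 onset /m/, coda /b/ ok → phonotactically legal
/jod/ — σ1 onset /j/, coda /d/ ok → phonotactically legal
Phonotactically legal: /wuw/, /mil.kim/, /guw/, /ko/, /wuk/, /ju/, /mub/, /jod/ → 8.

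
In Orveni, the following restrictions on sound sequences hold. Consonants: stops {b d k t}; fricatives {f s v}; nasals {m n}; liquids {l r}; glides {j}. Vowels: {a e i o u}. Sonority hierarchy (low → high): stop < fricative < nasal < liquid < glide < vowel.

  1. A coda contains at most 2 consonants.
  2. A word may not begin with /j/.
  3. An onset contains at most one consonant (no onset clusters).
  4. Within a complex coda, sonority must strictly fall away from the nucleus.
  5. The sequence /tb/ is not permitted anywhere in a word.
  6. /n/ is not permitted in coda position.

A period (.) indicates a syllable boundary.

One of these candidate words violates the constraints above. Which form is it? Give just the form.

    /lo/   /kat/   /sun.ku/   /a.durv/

/lo/ — σ1 onset /l/, coda /∅/ ok → licit
/kat/ — σ1 onset /k/, coda /t/ ok → licit
/sun.ku/ — violates constraint 6: syllable 1 coda contains /n/ → illicit
/a.durv/ — σ1 onset /∅/, coda /∅/ ok; σ2 onset /d/, coda /rv/ (4→2 falls) ok → licit

/sun.ku/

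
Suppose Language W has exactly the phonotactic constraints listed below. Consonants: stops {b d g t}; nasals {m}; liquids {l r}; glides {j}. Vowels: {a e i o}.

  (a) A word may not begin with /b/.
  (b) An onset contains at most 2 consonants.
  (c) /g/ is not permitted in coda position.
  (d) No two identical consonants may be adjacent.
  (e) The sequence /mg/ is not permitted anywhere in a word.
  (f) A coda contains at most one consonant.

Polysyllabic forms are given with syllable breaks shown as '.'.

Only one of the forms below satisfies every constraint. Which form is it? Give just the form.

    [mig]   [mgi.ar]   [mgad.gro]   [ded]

[mig] — violates constraint (c): syllable 1 coda contains /g/ → ill-formed
[mgi.ar] — violates constraint (e): contains banned sequence /mg/ → ill-formed
[mgad.gro] — violates constraint (e): contains banned sequence /mg/ → ill-formed
[ded] — σ1 onset /d/, coda /d/ ok → well-formed

[ded]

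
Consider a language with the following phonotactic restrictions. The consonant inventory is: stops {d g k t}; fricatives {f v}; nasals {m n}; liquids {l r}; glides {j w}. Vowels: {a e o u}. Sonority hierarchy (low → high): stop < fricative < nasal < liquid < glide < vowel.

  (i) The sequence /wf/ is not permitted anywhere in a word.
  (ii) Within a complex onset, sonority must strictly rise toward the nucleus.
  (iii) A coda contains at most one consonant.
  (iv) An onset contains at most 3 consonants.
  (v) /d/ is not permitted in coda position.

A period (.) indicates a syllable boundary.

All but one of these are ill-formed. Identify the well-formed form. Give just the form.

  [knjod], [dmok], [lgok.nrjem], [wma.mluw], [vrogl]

[knjod] — violates constraint (v): syllable 1 coda contains /d/ → ill-formed
[dmok] — σ1 onset /dm/ (1→3 rises), coda /k/ ok → well-formed
[lgok.nrjem] — violates constraint (ii): syllable 1 onset /lg/: /l/ (liquid, 4) → /g/ (stop, 1) does not rise → ill-formed
[wma.mluw] — violates constraint (ii): syllable 1 onset /wm/: /w/ (glide, 5) → /m/ (nasal, 3) does not rise → ill-formed
[vrogl] — violates constraint (iii): syllable 1 coda /gl/ has 2 consonants (> 1) → ill-formed

[dmok]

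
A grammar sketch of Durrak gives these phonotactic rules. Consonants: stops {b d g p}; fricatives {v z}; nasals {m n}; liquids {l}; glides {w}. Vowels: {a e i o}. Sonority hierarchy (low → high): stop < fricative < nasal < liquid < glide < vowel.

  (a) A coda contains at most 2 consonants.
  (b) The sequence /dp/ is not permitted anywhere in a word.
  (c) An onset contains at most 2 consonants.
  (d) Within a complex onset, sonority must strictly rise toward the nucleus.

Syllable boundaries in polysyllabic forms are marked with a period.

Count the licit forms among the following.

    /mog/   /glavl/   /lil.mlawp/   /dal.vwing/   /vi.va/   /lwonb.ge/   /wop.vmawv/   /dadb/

/mog/ — σ1 onset /m/, coda /g/ ok → licit
/glavl/ — σ1 onset /gl/ (1→4 rises), coda /vl/ (2C) ok → licit
/lil.mlawp/ — σ1 onset /l/, coda /l/ ok; σ2 onset /ml/ (3→4 rises), coda /wp/ (2C) ok → licit
/dal.vwing/ — σ1 onset /d/, coda /l/ ok; σ2 onset /vw/ (2→5 rises), coda /ng/ (2C) ok → licit
/vi.va/ — σ1 onset /v/, coda /∅/ ok; σ2 onset /v/, coda /∅/ ok → licit
/lwonb.ge/ — σ1 onset /lw/ (4→5 rises), coda /nb/ (2C) ok; σ2 onset /g/, coda /∅/ ok → licit
/wop.vmawv/ — σ1 onset /w/, coda /p/ ok; σ2 onset /vm/ (2→3 rises), coda /wv/ (2C) ok → licit
/dadb/ — σ1 onset /d/, coda /db/ (2C) ok → licit
Licit: /mog/, /glavl/, /lil.mlawp/, /dal.vwing/, /vi.va/, /lwonb.ge/, /wop.vmawv/, /dadb/ → 8.

8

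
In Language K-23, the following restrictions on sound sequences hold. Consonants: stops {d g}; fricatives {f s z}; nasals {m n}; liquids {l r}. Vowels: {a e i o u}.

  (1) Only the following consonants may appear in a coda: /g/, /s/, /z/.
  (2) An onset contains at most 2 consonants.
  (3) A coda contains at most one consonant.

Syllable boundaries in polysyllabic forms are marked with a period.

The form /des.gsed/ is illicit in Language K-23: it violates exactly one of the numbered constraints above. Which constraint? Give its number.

1

/des.gsed/: syllable 2 coda contains /d/, which is not a licensed coda consonant.
This is a violation of constraint 1: "Only the following consonants may appear in a coda: /g/, /s/, /z/."
The remaining constraints (2, 3) are satisfied.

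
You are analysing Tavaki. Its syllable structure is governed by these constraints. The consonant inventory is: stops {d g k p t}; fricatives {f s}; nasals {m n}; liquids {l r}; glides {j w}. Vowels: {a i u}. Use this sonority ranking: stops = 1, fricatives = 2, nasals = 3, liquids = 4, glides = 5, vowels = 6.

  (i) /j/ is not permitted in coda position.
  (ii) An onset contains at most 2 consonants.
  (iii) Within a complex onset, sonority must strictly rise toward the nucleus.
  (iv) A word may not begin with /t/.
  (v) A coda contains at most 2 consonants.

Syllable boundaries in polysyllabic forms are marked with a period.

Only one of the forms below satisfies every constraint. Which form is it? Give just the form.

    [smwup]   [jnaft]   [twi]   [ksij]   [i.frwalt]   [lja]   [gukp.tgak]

[smwup] — violates constraint (ii): syllable 1 onset /smw/ has 3 consonants (> 2) → not permitted
[jnaft] — violates constraint (iii): syllable 1 onset /jn/: /j/ (glide, 5) → /n/ (nasal, 3) does not rise → not permitted
[twi] — violates constraint (iv): word begins with /t/ → not permitted
[ksij] — violates constraint (i): syllable 1 coda contains /j/ → not permitted
[i.frwalt] — violates constraint (ii): syllable 2 onset /frw/ has 3 consonants (> 2) → not permitted
[lja] — σ1 onset /lj/ (4→5 rises), coda /∅/ ok → permitted
[gukp.tgak] — violates constraint (iii): syllable 2 onset /tg/: /t/ (stop, 1) → /g/ (stop, 1) does not rise → not permitted

[lja]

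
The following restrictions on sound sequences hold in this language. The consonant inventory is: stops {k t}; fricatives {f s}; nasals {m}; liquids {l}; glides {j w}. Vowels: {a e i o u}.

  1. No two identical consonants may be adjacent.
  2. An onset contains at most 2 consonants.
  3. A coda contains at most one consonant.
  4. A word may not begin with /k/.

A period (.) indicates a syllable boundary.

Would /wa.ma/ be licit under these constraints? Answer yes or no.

yes

/wa.ma/ — σ1 onset /w/, coda /∅/ ok; σ2 onset /m/, coda /∅/ ok → licit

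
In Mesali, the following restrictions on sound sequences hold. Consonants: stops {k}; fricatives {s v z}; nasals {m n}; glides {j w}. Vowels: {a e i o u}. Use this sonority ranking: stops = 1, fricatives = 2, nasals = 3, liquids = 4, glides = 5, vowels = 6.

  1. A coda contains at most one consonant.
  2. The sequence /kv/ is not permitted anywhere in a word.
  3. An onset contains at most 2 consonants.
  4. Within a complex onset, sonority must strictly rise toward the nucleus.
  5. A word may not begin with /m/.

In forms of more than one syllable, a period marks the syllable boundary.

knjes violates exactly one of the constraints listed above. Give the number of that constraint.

knjes: syllable 1 onset /knj/ has 3 consonants (> 2).
This is a violation of constraint 3: "An onset contains at most 2 consonants."
The remaining constraints (1, 2, 4, 5) are satisfied.

3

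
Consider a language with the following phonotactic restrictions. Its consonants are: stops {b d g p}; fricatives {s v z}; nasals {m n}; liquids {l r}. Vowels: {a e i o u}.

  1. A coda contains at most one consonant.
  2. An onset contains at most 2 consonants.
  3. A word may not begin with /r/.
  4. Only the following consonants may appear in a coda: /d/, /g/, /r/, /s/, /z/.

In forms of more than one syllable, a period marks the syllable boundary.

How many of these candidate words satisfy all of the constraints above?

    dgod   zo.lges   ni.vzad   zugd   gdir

dgod — σ1 onset /dg/ (2C), coda /d/ ok → phonotactically legal
zo.lges — σ1 onset /z/, coda /∅/ ok; σ2 onset /lg/ (2C), coda /s/ ok → phonotactically legal
ni.vzad — σ1 onset /n/, coda /∅/ ok; σ2 onset /vz/ (2C), coda /d/ ok → phonotactically legal
zugd — violates constraint 1: syllable 1 coda /gd/ has 2 consonants (> 1) → phonotactically illegal
gdir — σ1 onset /gd/ (2C), coda /r/ ok → phonotactically legal
Phonotactically legal: dgod, zo.lges, ni.vzad, gdir → 4.

4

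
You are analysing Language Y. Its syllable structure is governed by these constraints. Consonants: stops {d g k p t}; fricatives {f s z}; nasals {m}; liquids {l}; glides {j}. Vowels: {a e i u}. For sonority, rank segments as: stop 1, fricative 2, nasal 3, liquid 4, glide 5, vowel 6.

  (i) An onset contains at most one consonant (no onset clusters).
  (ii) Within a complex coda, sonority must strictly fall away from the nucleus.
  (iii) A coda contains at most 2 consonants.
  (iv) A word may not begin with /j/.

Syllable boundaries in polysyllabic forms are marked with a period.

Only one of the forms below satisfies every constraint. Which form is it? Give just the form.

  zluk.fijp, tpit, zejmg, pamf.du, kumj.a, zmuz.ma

pamf.du

zluk.fijp — violates constraint (i): syllable 1 onset /zl/ has 2 consonants (> 1) → not permitted
tpit — violates constraint (i): syllable 1 onset /tp/ has 2 consonants (> 1) → not permitted
zejmg — violates constraint (iii): syllable 1 coda /jmg/ has 3 consonants (> 2) → not permitted
pamf.du — σ1 onset /p/, coda /mf/ (3→2 falls) ok; σ2 onset /d/, coda /∅/ ok → permitted
kumj.a — violates constraint (ii): syllable 1 coda /mj/: /m/ (nasal, 3) → /j/ (glide, 5) does not fall → not permitted
zmuz.ma — violates constraint (i): syllable 1 onset /zm/ has 2 consonants (> 1) → not permitted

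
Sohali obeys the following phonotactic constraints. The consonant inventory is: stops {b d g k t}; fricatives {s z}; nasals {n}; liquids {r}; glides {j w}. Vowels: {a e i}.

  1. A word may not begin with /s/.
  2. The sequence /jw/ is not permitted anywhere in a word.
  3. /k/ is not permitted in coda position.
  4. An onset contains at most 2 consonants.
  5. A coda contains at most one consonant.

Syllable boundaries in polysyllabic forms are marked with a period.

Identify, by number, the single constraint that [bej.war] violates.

[bej.war]: contains banned sequence /jw/.
This is a violation of constraint 2: "The sequence /jw/ is not permitted anywhere in a word."
The remaining constraints (1, 3, 4, 5) are satisfied.

2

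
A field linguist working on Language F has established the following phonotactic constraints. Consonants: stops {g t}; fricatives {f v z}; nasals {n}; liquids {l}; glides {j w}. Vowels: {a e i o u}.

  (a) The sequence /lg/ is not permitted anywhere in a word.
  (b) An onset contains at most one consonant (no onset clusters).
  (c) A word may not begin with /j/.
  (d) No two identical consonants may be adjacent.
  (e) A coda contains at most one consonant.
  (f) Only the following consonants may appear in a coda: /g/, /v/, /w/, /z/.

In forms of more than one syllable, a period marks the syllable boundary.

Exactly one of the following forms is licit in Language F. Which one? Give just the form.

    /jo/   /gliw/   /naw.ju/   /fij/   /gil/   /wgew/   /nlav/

/jo/ — violates constraint (c): word begins with /j/ → illicit
/gliw/ — violates constraint (b): syllable 1 onset /gl/ has 2 consonants (> 1) → illicit
/naw.ju/ — σ1 onset /n/, coda /w/ ok; σ2 onset /j/, coda /∅/ ok → licit
/fij/ — violates constraint (f): syllable 1 coda contains /j/, which is not a licensed coda consonant → illicit
/gil/ — violates constraint (f): syllable 1 coda contains /l/, which is not a licensed coda consonant → illicit
/wgew/ — violates constraint (b): syllable 1 onset /wg/ has 2 consonants (> 1) → illicit
/nlav/ — violates constraint (b): syllable 1 onset /nl/ has 2 consonants (> 1) → illicit

/naw.ju/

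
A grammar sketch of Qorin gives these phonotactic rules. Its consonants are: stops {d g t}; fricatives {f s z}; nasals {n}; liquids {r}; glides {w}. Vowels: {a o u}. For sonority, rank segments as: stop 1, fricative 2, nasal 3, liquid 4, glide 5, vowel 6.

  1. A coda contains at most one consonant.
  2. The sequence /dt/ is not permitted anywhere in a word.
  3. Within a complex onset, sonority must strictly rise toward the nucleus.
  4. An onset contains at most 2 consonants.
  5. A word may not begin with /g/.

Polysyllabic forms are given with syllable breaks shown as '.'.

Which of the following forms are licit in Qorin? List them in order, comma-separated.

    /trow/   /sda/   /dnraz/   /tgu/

/trow/

/trow/ — σ1 onset /tr/ (1→4 rises), coda /w/ ok → licit
/sda/ — violates constraint 3: syllable 1 onset /sd/: /s/ (fricative, 2) → /d/ (stop, 1) does not rise → illicit
/dnraz/ — violates constraint 4: syllable 1 onset /dnr/ has 3 consonants (> 2) → illicit
/tgu/ — violates constraint 3: syllable 1 onset /tg/: /t/ (stop, 1) → /g/ (stop, 1) does not rise → illicit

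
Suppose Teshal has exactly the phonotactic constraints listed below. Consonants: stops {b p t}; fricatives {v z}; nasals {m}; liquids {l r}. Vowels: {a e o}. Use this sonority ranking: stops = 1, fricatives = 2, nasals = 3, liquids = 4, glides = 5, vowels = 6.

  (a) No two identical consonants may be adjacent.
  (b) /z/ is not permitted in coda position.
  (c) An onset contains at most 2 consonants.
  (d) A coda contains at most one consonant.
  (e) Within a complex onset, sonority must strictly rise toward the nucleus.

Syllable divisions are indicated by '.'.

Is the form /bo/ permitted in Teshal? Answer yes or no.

/bo/ — σ1 onset /b/, coda /∅/ ok → permitted

yes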